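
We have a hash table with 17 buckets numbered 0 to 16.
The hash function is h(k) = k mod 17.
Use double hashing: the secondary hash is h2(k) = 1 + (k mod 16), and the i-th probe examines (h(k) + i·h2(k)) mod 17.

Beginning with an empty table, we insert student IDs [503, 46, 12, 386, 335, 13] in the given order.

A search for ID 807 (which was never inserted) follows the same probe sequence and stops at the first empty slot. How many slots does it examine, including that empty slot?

2

503: h=10 -> slot 10
46: h=12 -> slot 12
12: h=12, h2=13, probe 12,8 -> slot 8
386: h=12, h2=3, probe 12,15 -> slot 15
335: h=12, h2=16, probe 12,11 -> slot 11
13: h=13 -> slot 13
Table: [_, _, _, _, _, _, _, _, 12, _, 503, 335, 46, 13, _, 386, _]
Lookup 807: h=8, h2=8, probe 8,16 → slot 16 empty, not found.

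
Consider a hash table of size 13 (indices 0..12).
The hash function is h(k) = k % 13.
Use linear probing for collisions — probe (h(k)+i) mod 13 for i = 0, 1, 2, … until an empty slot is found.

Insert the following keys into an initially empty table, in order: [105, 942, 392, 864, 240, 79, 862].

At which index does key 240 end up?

105 hashes to 1; slot 1 is free -> place at 1.
942 hashes to 6; slot 6 is free -> place at 6.
392 hashes to 2; slot 2 is free -> place at 2.
864 hashes to 6; 6 taken -> place at 7.
240 hashes to 6; 6,7 taken -> place at 8.
79 hashes to 1; 1,2 taken -> place at 3.
862 hashes to 4; slot 4 is free -> place at 4.
Table: [., 105, 392, 79, 862, ., 942, 864, 240, ., ., ., .]

8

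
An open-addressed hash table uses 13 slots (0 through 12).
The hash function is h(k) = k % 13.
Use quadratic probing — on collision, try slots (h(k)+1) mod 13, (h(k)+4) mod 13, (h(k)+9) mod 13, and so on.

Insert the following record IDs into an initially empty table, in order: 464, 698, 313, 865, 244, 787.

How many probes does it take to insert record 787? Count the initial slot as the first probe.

2

464: h=9 -> slot 9
698: h=9, probe 9,10 -> slot 10
313: h=1 -> slot 1
865: h=7 -> slot 7
244: h=10, probe 10,11 -> slot 11
787: h=7, probe 7,8 -> slot 8
Table: [∅, 313, ∅, ∅, ∅, ∅, ∅, 865, 787, 464, 698, 244, ∅]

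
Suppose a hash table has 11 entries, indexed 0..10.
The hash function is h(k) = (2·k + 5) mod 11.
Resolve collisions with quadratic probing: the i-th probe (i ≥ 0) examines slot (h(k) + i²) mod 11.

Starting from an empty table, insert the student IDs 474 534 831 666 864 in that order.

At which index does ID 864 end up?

0

Insert 474: h=7, slot 7 empty -> index 7.
Insert 534: h=6, slot 6 empty -> index 6.
Insert 831: h=6, slots 6,7 occupied -> index 10.
Insert 666: h=6, slots 6,7,10 occupied -> index 4.
Insert 864: h=6, slots 6,7,10,4 occupied -> index 0.
Table: [864, -, -, -, 666, -, 534, 474, -, -, 831]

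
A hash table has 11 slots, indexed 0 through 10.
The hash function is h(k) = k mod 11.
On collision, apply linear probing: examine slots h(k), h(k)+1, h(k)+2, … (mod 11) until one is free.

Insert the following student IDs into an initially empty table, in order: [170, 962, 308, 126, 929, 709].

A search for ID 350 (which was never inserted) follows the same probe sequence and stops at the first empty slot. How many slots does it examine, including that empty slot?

2

Insert 170: h=5, slot 5 empty => index 5.
Insert 962: h=5, slot 5 occupied => index 6.
Insert 308: h=0, slot 0 empty => index 0.
Insert 126: h=5, slots 5,6 occupied => index 7.
Insert 929: h=5, slots 5,6,7 occupied => index 8.
Insert 709: h=5, slots 5,6,7,8 occupied => index 9.
Table: [308, ., ., ., ., 170, 962, 126, 929, 709, .]
Lookup 350: h=9, probe 9,10 → slot 10 empty, not found.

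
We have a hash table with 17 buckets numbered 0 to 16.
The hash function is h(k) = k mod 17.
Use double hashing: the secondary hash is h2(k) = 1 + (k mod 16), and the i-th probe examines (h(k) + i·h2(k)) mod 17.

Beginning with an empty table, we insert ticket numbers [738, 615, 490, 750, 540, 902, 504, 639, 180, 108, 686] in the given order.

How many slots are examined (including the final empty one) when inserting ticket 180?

2

738 hashes to 7; slot 7 is free => place at 7.
615 hashes to 3; slot 3 is free => place at 3.
490 hashes to 14; slot 14 is free => place at 14.
750 hashes to 2; slot 2 is free => place at 2.
540 hashes to 13; slot 13 is free => place at 13.
902 hashes to 1; slot 1 is free => place at 1.
504 hashes to 11; slot 11 is free => place at 11.
639 hashes to 10; slot 10 is free => place at 10.
180 hashes to 10, h2=5; 10 taken => place at 15.
108 hashes to 6; slot 6 is free => place at 6.
686 hashes to 6, h2=15; 6 taken => place at 4.
Table: [_, 902, 750, 615, 686, _, 108, 738, _, _, 639, 504, _, 540, 490, 180, _]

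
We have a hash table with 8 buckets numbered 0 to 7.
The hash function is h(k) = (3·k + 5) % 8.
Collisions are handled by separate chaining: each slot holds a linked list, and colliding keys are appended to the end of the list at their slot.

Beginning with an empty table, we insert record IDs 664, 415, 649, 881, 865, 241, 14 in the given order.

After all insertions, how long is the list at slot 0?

4

Insert 664: h=5, bucket 5 empty -> new chain.
Insert 415: h=2, bucket 2 empty -> new chain.
Insert 649: h=0, bucket 0 empty -> new chain.
Insert 881: h=0, bucket 0 nonempty -> append to chain.
Insert 865: h=0, bucket 0 nonempty -> append to chain.
Insert 241: h=0, bucket 0 nonempty -> append to chain.
Insert 14: h=7, bucket 7 empty -> new chain.
Final buckets:
0: 649 -> 881 -> 865 -> 241
1: ∅
2: 415
3: ∅
4: ∅
5: 664
6: ∅
7: 14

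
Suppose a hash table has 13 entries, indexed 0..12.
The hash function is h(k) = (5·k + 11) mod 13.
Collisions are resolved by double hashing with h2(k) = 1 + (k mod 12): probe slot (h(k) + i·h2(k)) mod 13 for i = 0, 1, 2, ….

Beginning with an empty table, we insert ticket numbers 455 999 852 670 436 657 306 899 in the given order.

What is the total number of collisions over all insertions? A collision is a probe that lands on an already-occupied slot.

Insert 455: h=11, slot 11 empty -> index 11.
Insert 999: h=1, slot 1 empty -> index 1.
Insert 852: h=7, slot 7 empty -> index 7.
Insert 670: h=7, h2=11, slot 7 occupied -> index 5.
Insert 436: h=7, h2=5, slot 7 occupied -> index 12.
Insert 657: h=7, h2=10, slot 7 occupied -> index 4.
Insert 306: h=7, h2=7, slots 7,1 occupied -> index 8.
Insert 899: h=8, h2=12, slots 8,7 occupied -> index 6.
Table: [_, 999, _, _, 657, 670, 899, 852, 306, _, _, 455, 436]

7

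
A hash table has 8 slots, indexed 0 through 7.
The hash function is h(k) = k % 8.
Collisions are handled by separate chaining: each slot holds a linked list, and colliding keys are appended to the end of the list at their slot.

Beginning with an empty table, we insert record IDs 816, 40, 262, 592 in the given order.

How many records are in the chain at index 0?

Insert 816: h=0, bucket 0 empty -> new chain.
Insert 40: h=0, bucket 0 nonempty -> append to chain.
Insert 262: h=6, bucket 6 empty -> new chain.
Insert 592: h=0, bucket 0 nonempty -> append to chain.
Final buckets:
0: 816 -> 40 -> 592
1: ∅
2: ∅
3: ∅
4: ∅
5: ∅
6: 262
7: ∅

3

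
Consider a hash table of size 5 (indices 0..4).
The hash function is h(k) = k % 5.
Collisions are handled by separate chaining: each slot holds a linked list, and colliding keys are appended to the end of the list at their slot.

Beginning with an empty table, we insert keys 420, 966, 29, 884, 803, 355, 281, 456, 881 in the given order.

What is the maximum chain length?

Insert 420: h=0, bucket 0 empty → new chain.
Insert 966: h=1, bucket 1 empty → new chain.
Insert 29: h=4, bucket 4 empty → new chain.
Insert 884: h=4, bucket 4 nonempty → append to chain.
Insert 803: h=3, bucket 3 empty → new chain.
Insert 355: h=0, bucket 0 nonempty → append to chain.
Insert 281: h=1, bucket 1 nonempty → append to chain.
Insert 456: h=1, bucket 1 nonempty → append to chain.
Insert 881: h=1, bucket 1 nonempty → append to chain.
Final buckets:
0: 420 -> 355
1: 966 -> 281 -> 456 -> 881
2: —
3: 803
4: 29 -> 884

4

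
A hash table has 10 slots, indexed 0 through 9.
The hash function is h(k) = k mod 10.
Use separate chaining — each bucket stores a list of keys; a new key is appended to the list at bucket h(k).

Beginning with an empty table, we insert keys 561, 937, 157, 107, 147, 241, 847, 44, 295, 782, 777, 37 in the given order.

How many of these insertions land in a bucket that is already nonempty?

7

561 → bucket 1
937 → bucket 7
157 → bucket 7 (collision)
107 → bucket 7 (collision)
147 → bucket 7 (collision)
241 → bucket 1 (collision)
847 → bucket 7 (collision)
44 → bucket 4
295 → bucket 5
782 → bucket 2
777 → bucket 7 (collision)
37 → bucket 7 (collision)
Final buckets:
0: ∅
1: 561 -> 241
2: 782
3: ∅
4: 44
5: 295
6: ∅
7: 937 -> 157 -> 107 -> 147 -> 847 -> 777 -> 37
8: ∅
9: ∅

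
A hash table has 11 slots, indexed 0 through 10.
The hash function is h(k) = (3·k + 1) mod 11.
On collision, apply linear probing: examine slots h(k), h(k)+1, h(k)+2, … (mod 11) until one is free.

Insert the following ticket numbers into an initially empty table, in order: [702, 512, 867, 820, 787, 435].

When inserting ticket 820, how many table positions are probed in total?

702: h=6 => slot 6
512: h=8 => slot 8
867: h=6, probe 6,7 => slot 7
820: h=8, probe 8,9 => slot 9
787: h=8, probe 8,9,10 => slot 10
435: h=8, probe 8,9,10,0 => slot 0
Table: [435, ∅, ∅, ∅, ∅, ∅, 702, 867, 512, 820, 787]

2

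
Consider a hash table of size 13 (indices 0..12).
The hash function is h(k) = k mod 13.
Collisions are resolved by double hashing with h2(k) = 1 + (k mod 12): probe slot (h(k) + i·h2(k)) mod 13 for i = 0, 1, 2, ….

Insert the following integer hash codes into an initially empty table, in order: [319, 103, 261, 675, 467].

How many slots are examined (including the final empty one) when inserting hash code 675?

2

319: h=7 -> slot 7
103: h=12 -> slot 12
261: h=1 -> slot 1
675: h=12, h2=4, probe 12,3 -> slot 3
467: h=12, h2=12, probe 12,11 -> slot 11
Table: [—, 261, —, 675, —, —, —, 319, —, —, —, 467, 103]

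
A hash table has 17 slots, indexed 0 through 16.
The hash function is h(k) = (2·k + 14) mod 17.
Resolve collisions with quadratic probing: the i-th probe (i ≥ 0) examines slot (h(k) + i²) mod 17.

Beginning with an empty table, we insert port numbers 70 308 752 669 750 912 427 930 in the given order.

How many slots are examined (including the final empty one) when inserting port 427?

70: h=1 -> slot 1
308: h=1, probe 1,2 -> slot 2
752: h=5 -> slot 5
669: h=9 -> slot 9
750: h=1, probe 1,2,5,10 -> slot 10
912: h=2, probe 2,3 -> slot 3
427: h=1, probe 1,2,5,10,0 -> slot 0
930: h=4 -> slot 4
Table: [427, 70, 308, 912, 930, 752, _, _, _, 669, 750, _, _, _, _, _, _]

5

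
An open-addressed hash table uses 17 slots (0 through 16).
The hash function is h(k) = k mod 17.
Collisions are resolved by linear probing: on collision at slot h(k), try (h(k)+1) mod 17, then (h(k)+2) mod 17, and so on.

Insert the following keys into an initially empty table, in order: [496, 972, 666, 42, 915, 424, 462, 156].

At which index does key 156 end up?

7

496: h=3 → slot 3
972: h=3, probe 3,4 → slot 4
666: h=3, probe 3,4,5 → slot 5
42: h=8 → slot 8
915: h=14 → slot 14
424: h=16 → slot 16
462: h=3, probe 3,4,5,6 → slot 6
156: h=3, probe 3,4,5,6,7 → slot 7
Table: [∅, ∅, ∅, 496, 972, 666, 462, 156, 42, ∅, ∅, ∅, ∅, ∅, 915, ∅, 424]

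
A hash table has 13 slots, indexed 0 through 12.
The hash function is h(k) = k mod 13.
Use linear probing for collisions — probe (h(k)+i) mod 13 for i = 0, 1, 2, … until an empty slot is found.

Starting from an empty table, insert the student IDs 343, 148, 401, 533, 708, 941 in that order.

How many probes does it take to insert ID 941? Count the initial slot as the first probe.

4

Insert 343: h=5, slot 5 empty -> index 5.
Insert 148: h=5, slot 5 occupied -> index 6.
Insert 401: h=11, slot 11 empty -> index 11.
Insert 533: h=0, slot 0 empty -> index 0.
Insert 708: h=6, slot 6 occupied -> index 7.
Insert 941: h=5, slots 5,6,7 occupied -> index 8.
Table: [533, -, -, -, -, 343, 148, 708, 941, -, -, 401, -]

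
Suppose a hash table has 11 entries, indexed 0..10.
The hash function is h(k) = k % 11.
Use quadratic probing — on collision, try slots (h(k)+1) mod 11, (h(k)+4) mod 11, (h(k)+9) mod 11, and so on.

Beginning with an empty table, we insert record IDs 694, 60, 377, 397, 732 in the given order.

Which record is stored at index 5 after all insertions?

694 hashes to 1; slot 1 is free → place at 1.
60 hashes to 5; slot 5 is free → place at 5.
377 hashes to 3; slot 3 is free → place at 3.
397 hashes to 1; 1 taken → place at 2.
732 hashes to 6; slot 6 is free → place at 6.
Table: [—, 694, 397, 377, —, 60, 732, —, —, —, —]

60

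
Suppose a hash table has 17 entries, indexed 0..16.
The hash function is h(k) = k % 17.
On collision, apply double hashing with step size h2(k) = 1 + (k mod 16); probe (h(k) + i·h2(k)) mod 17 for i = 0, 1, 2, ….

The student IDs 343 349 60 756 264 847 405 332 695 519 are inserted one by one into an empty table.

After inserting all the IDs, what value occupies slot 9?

349

Insert 343: h=3, slot 3 empty -> index 3.
Insert 349: h=9, slot 9 empty -> index 9.
Insert 60: h=9, h2=13, slot 9 occupied -> index 5.
Insert 756: h=8, slot 8 empty -> index 8.
Insert 264: h=9, h2=9, slot 9 occupied -> index 1.
Insert 847: h=14, slot 14 empty -> index 14.
Insert 405: h=14, h2=6, slots 14,3,9 occupied -> index 15.
Insert 332: h=9, h2=13, slots 9,5,1,14 occupied -> index 10.
Insert 695: h=15, h2=8, slot 15 occupied -> index 6.
Insert 519: h=9, h2=8, slot 9 occupied -> index 0.
Table: [519, 264, ∅, 343, ∅, 60, 695, ∅, 756, 349, 332, ∅, ∅, ∅, 847, 405, ∅]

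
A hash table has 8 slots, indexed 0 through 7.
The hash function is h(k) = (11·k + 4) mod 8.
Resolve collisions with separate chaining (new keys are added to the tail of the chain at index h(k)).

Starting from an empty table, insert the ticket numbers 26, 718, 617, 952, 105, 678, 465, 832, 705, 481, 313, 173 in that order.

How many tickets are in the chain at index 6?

26 → bucket 2
718 → bucket 6
617 → bucket 7
952 → bucket 4
105 → bucket 7 (collision)
678 → bucket 6 (collision)
465 → bucket 7 (collision)
832 → bucket 4 (collision)
705 → bucket 7 (collision)
481 → bucket 7 (collision)
313 → bucket 7 (collision)
173 → bucket 3
Final buckets:
0: -
1: -
2: 26
3: 173
4: 952 -> 832
5: -
6: 718 -> 678
7: 617 -> 105 -> 465 -> 705 -> 481 -> 313

2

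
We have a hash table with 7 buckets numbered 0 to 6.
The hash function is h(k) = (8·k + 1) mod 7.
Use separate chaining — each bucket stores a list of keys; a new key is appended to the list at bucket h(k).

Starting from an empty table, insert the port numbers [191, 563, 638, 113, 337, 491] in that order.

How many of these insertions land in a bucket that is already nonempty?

3

Insert 191: h=3, bucket 3 empty -> new chain.
Insert 563: h=4, bucket 4 empty -> new chain.
Insert 638: h=2, bucket 2 empty -> new chain.
Insert 113: h=2, bucket 2 nonempty -> append to chain.
Insert 337: h=2, bucket 2 nonempty -> append to chain.
Insert 491: h=2, bucket 2 nonempty -> append to chain.
Final buckets:
0: ∅
1: ∅
2: 638 -> 113 -> 337 -> 491
3: 191
4: 563
5: ∅
6: ∅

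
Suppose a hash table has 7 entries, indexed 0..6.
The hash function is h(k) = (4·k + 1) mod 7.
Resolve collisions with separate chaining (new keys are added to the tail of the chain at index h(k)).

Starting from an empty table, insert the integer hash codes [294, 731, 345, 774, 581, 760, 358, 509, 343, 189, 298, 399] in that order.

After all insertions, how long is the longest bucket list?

5

Insert 294: h=1, bucket 1 empty → new chain.
Insert 731: h=6, bucket 6 empty → new chain.
Insert 345: h=2, bucket 2 empty → new chain.
Insert 774: h=3, bucket 3 empty → new chain.
Insert 581: h=1, bucket 1 nonempty → append to chain.
Insert 760: h=3, bucket 3 nonempty → append to chain.
Insert 358: h=5, bucket 5 empty → new chain.
Insert 509: h=0, bucket 0 empty → new chain.
Insert 343: h=1, bucket 1 nonempty → append to chain.
Insert 189: h=1, bucket 1 nonempty → append to chain.
Insert 298: h=3, bucket 3 nonempty → append to chain.
Insert 399: h=1, bucket 1 nonempty → append to chain.
Final buckets:
0: 509
1: 294 -> 581 -> 343 -> 189 -> 399
2: 345
3: 774 -> 760 -> 298
4: ∅
5: 358
6: 731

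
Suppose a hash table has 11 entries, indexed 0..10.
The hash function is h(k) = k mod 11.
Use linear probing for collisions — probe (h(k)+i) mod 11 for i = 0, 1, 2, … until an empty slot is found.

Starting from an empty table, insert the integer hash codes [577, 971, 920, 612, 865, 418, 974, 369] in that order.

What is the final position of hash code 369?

10

Insert 577: h=5, slot 5 empty -> index 5.
Insert 971: h=3, slot 3 empty -> index 3.
Insert 920: h=7, slot 7 empty -> index 7.
Insert 612: h=7, slot 7 occupied -> index 8.
Insert 865: h=7, slots 7,8 occupied -> index 9.
Insert 418: h=0, slot 0 empty -> index 0.
Insert 974: h=6, slot 6 empty -> index 6.
Insert 369: h=6, slots 6,7,8,9 occupied -> index 10.
Table: [418, -, -, 971, -, 577, 974, 920, 612, 865, 369]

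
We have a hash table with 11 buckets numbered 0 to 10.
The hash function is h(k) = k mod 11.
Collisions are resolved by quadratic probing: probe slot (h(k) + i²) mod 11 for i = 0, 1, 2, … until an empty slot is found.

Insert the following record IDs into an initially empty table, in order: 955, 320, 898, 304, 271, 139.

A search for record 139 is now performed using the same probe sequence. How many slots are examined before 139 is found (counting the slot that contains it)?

Insert 955: h=9, slot 9 empty -> index 9.
Insert 320: h=1, slot 1 empty -> index 1.
Insert 898: h=7, slot 7 empty -> index 7.
Insert 304: h=7, slot 7 occupied -> index 8.
Insert 271: h=7, slots 7,8 occupied -> index 0.
Insert 139: h=7, slots 7,8,0 occupied -> index 5.
Table: [271, 320, ., ., ., 139, ., 898, 304, 955, .]
Lookup 139: h=7, probe 7,8,0,5 → found at 5.

4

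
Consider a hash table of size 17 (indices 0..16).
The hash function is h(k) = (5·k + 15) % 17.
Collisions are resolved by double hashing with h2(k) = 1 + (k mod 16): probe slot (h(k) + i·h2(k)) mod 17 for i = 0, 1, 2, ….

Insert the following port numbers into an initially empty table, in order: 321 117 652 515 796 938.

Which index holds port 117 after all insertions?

321: h=5 -> slot 5
117: h=5, h2=6, probe 5,11 -> slot 11
652: h=11, h2=13, probe 11,7 -> slot 7
515: h=6 -> slot 6
796: h=0 -> slot 0
938: h=13 -> slot 13
Table: [796, ., ., ., ., 321, 515, 652, ., ., ., 117, ., 938, ., ., .]

11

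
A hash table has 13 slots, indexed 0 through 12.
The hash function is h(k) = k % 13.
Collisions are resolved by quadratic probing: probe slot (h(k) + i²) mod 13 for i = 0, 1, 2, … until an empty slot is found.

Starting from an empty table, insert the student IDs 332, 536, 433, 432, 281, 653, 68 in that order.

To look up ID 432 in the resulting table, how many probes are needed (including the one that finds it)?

Insert 332: h=7, slot 7 empty -> index 7.
Insert 536: h=3, slot 3 empty -> index 3.
Insert 433: h=4, slot 4 empty -> index 4.
Insert 432: h=3, slots 3,4,7 occupied -> index 12.
Insert 281: h=8, slot 8 empty -> index 8.
Insert 653: h=3, slots 3,4,7,12 occupied -> index 6.
Insert 68: h=3, slots 3,4,7,12,6 occupied -> index 2.
Table: [_, _, 68, 536, 433, _, 653, 332, 281, _, _, _, 432]
Lookup 432: h=3, probe 3,4,7,12 → found at 12.

4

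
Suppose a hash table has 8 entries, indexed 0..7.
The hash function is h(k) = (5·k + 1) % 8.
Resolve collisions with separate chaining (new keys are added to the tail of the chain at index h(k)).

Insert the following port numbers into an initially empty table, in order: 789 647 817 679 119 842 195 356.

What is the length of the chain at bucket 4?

3

789 -> bucket 2
647 -> bucket 4
817 -> bucket 6
679 -> bucket 4 (collision)
119 -> bucket 4 (collision)
842 -> bucket 3
195 -> bucket 0
356 -> bucket 5
Final buckets:
0: 195
1: ∅
2: 789
3: 842
4: 647 -> 679 -> 119
5: 356
6: 817
7: ∅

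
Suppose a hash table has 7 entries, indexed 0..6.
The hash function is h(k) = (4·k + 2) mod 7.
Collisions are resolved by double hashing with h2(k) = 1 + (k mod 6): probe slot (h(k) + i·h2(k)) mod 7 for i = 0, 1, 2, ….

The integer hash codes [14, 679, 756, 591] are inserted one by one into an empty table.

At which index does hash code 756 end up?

3

14 hashes to 2; slot 2 is free → place at 2.
679 hashes to 2, h2=2; 2 taken → place at 4.
756 hashes to 2, h2=1; 2 taken → place at 3.
591 hashes to 0; slot 0 is free → place at 0.
Table: [591, —, 14, 756, 679, —, —]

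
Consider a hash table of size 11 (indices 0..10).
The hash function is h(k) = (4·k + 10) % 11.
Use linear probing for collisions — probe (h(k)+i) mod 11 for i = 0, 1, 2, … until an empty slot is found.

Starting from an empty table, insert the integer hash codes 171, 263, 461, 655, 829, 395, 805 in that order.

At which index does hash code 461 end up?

171: h=1 => slot 1
263: h=6 => slot 6
461: h=6, probe 6,7 => slot 7
655: h=1, probe 1,2 => slot 2
829: h=4 => slot 4
395: h=6, probe 6,7,8 => slot 8
805: h=7, probe 7,8,9 => slot 9
Table: [—, 171, 655, —, 829, —, 263, 461, 395, 805, —]

7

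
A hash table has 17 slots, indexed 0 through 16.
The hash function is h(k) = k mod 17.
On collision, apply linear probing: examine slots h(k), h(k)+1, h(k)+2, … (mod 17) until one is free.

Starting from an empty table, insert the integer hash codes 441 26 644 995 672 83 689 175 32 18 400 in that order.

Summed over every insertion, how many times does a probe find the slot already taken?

16

441 hashes to 16; slot 16 is free -> place at 16.
26 hashes to 9; slot 9 is free -> place at 9.
644 hashes to 15; slot 15 is free -> place at 15.
995 hashes to 9; 9 taken -> place at 10.
672 hashes to 9; 9,10 taken -> place at 11.
83 hashes to 15; 15,16 taken -> place at 0.
689 hashes to 9; 9,10,11 taken -> place at 12.
175 hashes to 5; slot 5 is free -> place at 5.
32 hashes to 15; 15,16,0 taken -> place at 1.
18 hashes to 1; 1 taken -> place at 2.
400 hashes to 9; 9,10,11,12 taken -> place at 13.
Table: [83, 32, 18, _, _, 175, _, _, _, 26, 995, 672, 689, 400, _, 644, 441]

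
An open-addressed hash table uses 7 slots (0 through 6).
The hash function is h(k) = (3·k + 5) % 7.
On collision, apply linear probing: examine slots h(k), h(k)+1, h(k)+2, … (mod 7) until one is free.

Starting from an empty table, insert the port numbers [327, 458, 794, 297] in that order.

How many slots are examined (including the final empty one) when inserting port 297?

3

327 hashes to 6; slot 6 is free => place at 6.
458 hashes to 0; slot 0 is free => place at 0.
794 hashes to 0; 0 taken => place at 1.
297 hashes to 0; 0,1 taken => place at 2.
Table: [458, 794, 297, ., ., ., 327]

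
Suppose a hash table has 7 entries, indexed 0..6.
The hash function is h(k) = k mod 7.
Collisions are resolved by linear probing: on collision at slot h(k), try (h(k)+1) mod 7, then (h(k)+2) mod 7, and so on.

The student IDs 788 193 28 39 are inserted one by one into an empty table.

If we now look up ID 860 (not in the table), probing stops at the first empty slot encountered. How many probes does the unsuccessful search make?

788 hashes to 4; slot 4 is free → place at 4.
193 hashes to 4; 4 taken → place at 5.
28 hashes to 0; slot 0 is free → place at 0.
39 hashes to 4; 4,5 taken → place at 6.
Table: [28, ., ., ., 788, 193, 39]
Lookup 860: h=6, probe 6,0,1 → slot 1 empty, not found.

3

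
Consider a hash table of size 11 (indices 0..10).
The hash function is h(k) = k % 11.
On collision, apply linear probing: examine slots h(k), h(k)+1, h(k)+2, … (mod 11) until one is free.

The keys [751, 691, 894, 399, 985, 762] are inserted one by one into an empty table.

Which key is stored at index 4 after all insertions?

751 hashes to 3; slot 3 is free => place at 3.
691 hashes to 9; slot 9 is free => place at 9.
894 hashes to 3; 3 taken => place at 4.
399 hashes to 3; 3,4 taken => place at 5.
985 hashes to 6; slot 6 is free => place at 6.
762 hashes to 3; 3,4,5,6 taken => place at 7.
Table: [-, -, -, 751, 894, 399, 985, 762, -, 691, -]

894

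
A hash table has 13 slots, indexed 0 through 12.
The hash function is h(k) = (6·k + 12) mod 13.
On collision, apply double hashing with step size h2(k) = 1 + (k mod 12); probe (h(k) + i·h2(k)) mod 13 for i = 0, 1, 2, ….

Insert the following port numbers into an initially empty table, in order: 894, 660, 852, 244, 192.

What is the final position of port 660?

894 hashes to 7; slot 7 is free -> place at 7.
660 hashes to 7, h2=1; 7 taken -> place at 8.
852 hashes to 2; slot 2 is free -> place at 2.
244 hashes to 7, h2=5; 7 taken -> place at 12.
192 hashes to 7, h2=1; 7,8 taken -> place at 9.
Table: [., ., 852, ., ., ., ., 894, 660, 192, ., ., 244]

8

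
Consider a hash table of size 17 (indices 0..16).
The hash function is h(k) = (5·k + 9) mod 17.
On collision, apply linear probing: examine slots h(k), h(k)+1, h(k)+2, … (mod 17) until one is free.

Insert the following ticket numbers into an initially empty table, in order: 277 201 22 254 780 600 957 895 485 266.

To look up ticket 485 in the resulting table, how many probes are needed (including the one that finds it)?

3

Insert 277: h=0, slot 0 empty => index 0.
Insert 201: h=11, slot 11 empty => index 11.
Insert 22: h=0, slot 0 occupied => index 1.
Insert 254: h=4, slot 4 empty => index 4.
Insert 780: h=16, slot 16 empty => index 16.
Insert 600: h=0, slots 0,1 occupied => index 2.
Insert 957: h=0, slots 0,1,2 occupied => index 3.
Insert 895: h=13, slot 13 empty => index 13.
Insert 485: h=3, slots 3,4 occupied => index 5.
Insert 266: h=13, slot 13 occupied => index 14.
Table: [277, 22, 600, 957, 254, 485, —, —, —, —, —, 201, —, 895, 266, —, 780]
Lookup 485: h=3, probe 3,4,5 → found at 5.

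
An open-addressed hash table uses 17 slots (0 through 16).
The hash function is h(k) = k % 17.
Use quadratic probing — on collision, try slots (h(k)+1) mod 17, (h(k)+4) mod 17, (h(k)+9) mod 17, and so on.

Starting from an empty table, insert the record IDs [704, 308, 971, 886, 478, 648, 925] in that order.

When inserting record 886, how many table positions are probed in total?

3

704 hashes to 7; slot 7 is free → place at 7.
308 hashes to 2; slot 2 is free → place at 2.
971 hashes to 2; 2 taken → place at 3.
886 hashes to 2; 2,3 taken → place at 6.
478 hashes to 2; 2,3,6 taken → place at 11.
648 hashes to 2; 2,3,6,11 taken → place at 1.
925 hashes to 7; 7 taken → place at 8.
Table: [-, 648, 308, 971, -, -, 886, 704, 925, -, -, 478, -, -, -, -, -]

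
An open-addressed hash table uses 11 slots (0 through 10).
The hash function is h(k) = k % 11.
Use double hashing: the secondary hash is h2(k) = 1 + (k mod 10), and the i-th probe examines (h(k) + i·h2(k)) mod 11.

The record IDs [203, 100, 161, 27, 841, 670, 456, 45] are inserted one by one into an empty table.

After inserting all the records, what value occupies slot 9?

203 hashes to 5; slot 5 is free => place at 5.
100 hashes to 1; slot 1 is free => place at 1.
161 hashes to 7; slot 7 is free => place at 7.
27 hashes to 5, h2=8; 5 taken => place at 2.
841 hashes to 5, h2=2; 5,7 taken => place at 9.
670 hashes to 10; slot 10 is free => place at 10.
456 hashes to 5, h2=7; 5,1 taken => place at 8.
45 hashes to 1, h2=6; 1,7,2,8 taken => place at 3.
Table: [_, 100, 27, 45, _, 203, _, 161, 456, 841, 670]

841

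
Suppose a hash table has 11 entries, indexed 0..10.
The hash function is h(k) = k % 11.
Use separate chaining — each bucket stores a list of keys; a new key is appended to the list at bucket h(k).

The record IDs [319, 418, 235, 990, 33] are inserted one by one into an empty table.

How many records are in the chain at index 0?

Insert 319: h=0, bucket 0 empty -> new chain.
Insert 418: h=0, bucket 0 nonempty -> append to chain.
Insert 235: h=4, bucket 4 empty -> new chain.
Insert 990: h=0, bucket 0 nonempty -> append to chain.
Insert 33: h=0, bucket 0 nonempty -> append to chain.
Final buckets:
0: 319 -> 418 -> 990 -> 33
1: .
2: .
3: .
4: 235
5: .
6: .
7: .
8: .
9: .
10: .

4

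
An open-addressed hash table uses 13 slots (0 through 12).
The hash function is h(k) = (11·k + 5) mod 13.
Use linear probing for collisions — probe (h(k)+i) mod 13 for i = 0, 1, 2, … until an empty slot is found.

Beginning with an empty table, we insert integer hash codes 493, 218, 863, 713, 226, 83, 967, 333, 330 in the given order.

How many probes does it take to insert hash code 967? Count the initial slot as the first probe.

493: h=7 => slot 7
218: h=11 => slot 11
863: h=8 => slot 8
713: h=9 => slot 9
226: h=8, probe 8,9,10 => slot 10
83: h=8, probe 8,9,10,11,12 => slot 12
967: h=8, probe 8,9,10,11,12,0 => slot 0
333: h=2 => slot 2
330: h=8, probe 8,9,10,11,12,0,1 => slot 1
Table: [967, 330, 333, _, _, _, _, 493, 863, 713, 226, 218, 83]

6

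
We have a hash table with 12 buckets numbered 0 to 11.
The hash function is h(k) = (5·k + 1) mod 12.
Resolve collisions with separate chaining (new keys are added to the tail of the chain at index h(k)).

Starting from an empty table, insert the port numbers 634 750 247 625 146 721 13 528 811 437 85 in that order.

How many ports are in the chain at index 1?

1

Insert 634: h=3, bucket 3 empty → new chain.
Insert 750: h=7, bucket 7 empty → new chain.
Insert 247: h=0, bucket 0 empty → new chain.
Insert 625: h=6, bucket 6 empty → new chain.
Insert 146: h=11, bucket 11 empty → new chain.
Insert 721: h=6, bucket 6 nonempty → append to chain.
Insert 13: h=6, bucket 6 nonempty → append to chain.
Insert 528: h=1, bucket 1 empty → new chain.
Insert 811: h=0, bucket 0 nonempty → append to chain.
Insert 437: h=2, bucket 2 empty → new chain.
Insert 85: h=6, bucket 6 nonempty → append to chain.
Final buckets:
0: 247 -> 811
1: 528
2: 437
3: 634
4: .
5: .
6: 625 -> 721 -> 13 -> 85
7: 750
8: .
9: .
10: .
11: 146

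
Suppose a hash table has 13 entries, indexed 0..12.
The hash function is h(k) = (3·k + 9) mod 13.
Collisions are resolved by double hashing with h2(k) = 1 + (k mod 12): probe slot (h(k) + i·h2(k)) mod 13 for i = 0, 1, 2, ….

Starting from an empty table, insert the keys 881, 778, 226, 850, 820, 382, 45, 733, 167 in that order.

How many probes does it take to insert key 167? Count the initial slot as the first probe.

881: h=0 => slot 0
778: h=3 => slot 3
226: h=11 => slot 11
850: h=11, h2=11, probe 11,9 => slot 9
820: h=12 => slot 12
382: h=11, h2=11, probe 11,9,7 => slot 7
45: h=1 => slot 1
733: h=11, h2=2, probe 11,0,2 => slot 2
167: h=3, h2=12, probe 3,2,1,0,12,11,10 => slot 10
Table: [881, 45, 733, 778, ., ., ., 382, ., 850, 167, 226, 820]

7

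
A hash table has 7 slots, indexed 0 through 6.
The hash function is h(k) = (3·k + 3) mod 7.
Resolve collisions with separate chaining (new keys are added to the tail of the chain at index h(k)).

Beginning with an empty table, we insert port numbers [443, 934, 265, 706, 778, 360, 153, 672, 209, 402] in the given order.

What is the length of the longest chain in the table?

4

443 → bucket 2
934 → bucket 5
265 → bucket 0
706 → bucket 0 (collision)
778 → bucket 6
360 → bucket 5 (collision)
153 → bucket 0 (collision)
672 → bucket 3
209 → bucket 0 (collision)
402 → bucket 5 (collision)
Final buckets:
0: 265 -> 706 -> 153 -> 209
1: .
2: 443
3: 672
4: .
5: 934 -> 360 -> 402
6: 778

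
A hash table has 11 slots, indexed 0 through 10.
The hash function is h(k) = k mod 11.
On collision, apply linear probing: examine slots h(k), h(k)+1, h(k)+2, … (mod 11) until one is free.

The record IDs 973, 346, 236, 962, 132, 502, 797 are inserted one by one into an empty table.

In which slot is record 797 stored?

973 hashes to 5; slot 5 is free → place at 5.
346 hashes to 5; 5 taken → place at 6.
236 hashes to 5; 5,6 taken → place at 7.
962 hashes to 5; 5,6,7 taken → place at 8.
132 hashes to 0; slot 0 is free → place at 0.
502 hashes to 7; 7,8 taken → place at 9.
797 hashes to 5; 5,6,7,8,9 taken → place at 10.
Table: [132, -, -, -, -, 973, 346, 236, 962, 502, 797]

10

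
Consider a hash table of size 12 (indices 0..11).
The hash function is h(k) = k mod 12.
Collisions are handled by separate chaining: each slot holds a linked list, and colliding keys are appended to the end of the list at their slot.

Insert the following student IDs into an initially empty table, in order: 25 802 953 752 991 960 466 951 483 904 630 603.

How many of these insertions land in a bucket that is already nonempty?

3

Insert 25: h=1, bucket 1 empty -> new chain.
Insert 802: h=10, bucket 10 empty -> new chain.
Insert 953: h=5, bucket 5 empty -> new chain.
Insert 752: h=8, bucket 8 empty -> new chain.
Insert 991: h=7, bucket 7 empty -> new chain.
Insert 960: h=0, bucket 0 empty -> new chain.
Insert 466: h=10, bucket 10 nonempty -> append to chain.
Insert 951: h=3, bucket 3 empty -> new chain.
Insert 483: h=3, bucket 3 nonempty -> append to chain.
Insert 904: h=4, bucket 4 empty -> new chain.
Insert 630: h=6, bucket 6 empty -> new chain.
Insert 603: h=3, bucket 3 nonempty -> append to chain.
Final buckets:
0: 960
1: 25
2: .
3: 951 -> 483 -> 603
4: 904
5: 953
6: 630
7: 991
8: 752
9: .
10: 802 -> 466
11: .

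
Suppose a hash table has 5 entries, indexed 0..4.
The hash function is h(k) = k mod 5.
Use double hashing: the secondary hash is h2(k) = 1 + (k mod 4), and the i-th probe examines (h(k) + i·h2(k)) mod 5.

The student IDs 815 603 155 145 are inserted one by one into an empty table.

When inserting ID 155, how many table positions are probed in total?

815 hashes to 0; slot 0 is free -> place at 0.
603 hashes to 3; slot 3 is free -> place at 3.
155 hashes to 0, h2=4; 0 taken -> place at 4.
145 hashes to 0, h2=2; 0 taken -> place at 2.
Table: [815, -, 145, 603, 155]

2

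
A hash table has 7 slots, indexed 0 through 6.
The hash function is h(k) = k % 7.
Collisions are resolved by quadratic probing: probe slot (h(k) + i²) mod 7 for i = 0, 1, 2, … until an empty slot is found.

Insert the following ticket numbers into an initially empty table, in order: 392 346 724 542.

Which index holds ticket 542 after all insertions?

Insert 392: h=0, slot 0 empty -> index 0.
Insert 346: h=3, slot 3 empty -> index 3.
Insert 724: h=3, slot 3 occupied -> index 4.
Insert 542: h=3, slots 3,4,0 occupied -> index 5.
Table: [392, ., ., 346, 724, 542, .]

5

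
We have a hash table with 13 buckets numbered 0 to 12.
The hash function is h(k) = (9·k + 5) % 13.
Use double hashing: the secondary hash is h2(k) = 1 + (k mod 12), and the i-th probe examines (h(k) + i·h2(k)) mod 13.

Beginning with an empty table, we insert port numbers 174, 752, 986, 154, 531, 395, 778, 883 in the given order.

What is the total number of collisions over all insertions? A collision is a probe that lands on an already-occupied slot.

10

174 hashes to 11; slot 11 is free → place at 11.
752 hashes to 0; slot 0 is free → place at 0.
986 hashes to 0, h2=3; 0 taken → place at 3.
154 hashes to 0, h2=11; 0,11 taken → place at 9.
531 hashes to 0, h2=4; 0 taken → place at 4.
395 hashes to 11, h2=12; 11 taken → place at 10.
778 hashes to 0, h2=11; 0,11,9 taken → place at 7.
883 hashes to 9, h2=8; 9,4 taken → place at 12.
Table: [752, —, —, 986, 531, —, —, 778, —, 154, 395, 174, 883]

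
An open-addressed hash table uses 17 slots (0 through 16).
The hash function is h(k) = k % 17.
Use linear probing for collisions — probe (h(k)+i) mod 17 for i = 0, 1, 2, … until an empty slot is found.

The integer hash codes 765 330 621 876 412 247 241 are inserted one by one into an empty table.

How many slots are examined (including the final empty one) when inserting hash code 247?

Insert 765: h=0, slot 0 empty → index 0.
Insert 330: h=7, slot 7 empty → index 7.
Insert 621: h=9, slot 9 empty → index 9.
Insert 876: h=9, slot 9 occupied → index 10.
Insert 412: h=4, slot 4 empty → index 4.
Insert 247: h=9, slots 9,10 occupied → index 11.
Insert 241: h=3, slot 3 empty → index 3.
Table: [765, ∅, ∅, 241, 412, ∅, ∅, 330, ∅, 621, 876, 247, ∅, ∅, ∅, ∅, ∅]

3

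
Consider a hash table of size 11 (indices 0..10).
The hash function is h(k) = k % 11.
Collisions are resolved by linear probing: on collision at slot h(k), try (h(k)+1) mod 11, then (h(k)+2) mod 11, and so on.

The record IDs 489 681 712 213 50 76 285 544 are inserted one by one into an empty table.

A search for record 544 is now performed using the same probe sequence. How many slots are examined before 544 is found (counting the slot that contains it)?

3

Insert 489: h=5, slot 5 empty => index 5.
Insert 681: h=10, slot 10 empty => index 10.
Insert 712: h=8, slot 8 empty => index 8.
Insert 213: h=4, slot 4 empty => index 4.
Insert 50: h=6, slot 6 empty => index 6.
Insert 76: h=10, slot 10 occupied => index 0.
Insert 285: h=10, slots 10,0 occupied => index 1.
Insert 544: h=5, slots 5,6 occupied => index 7.
Table: [76, 285, ., ., 213, 489, 50, 544, 712, ., 681]
Lookup 544: h=5, probe 5,6,7 → found at 7.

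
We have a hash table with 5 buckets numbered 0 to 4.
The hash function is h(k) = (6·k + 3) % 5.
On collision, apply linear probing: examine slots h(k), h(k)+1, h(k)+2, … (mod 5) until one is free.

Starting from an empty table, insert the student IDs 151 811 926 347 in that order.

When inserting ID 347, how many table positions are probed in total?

151: h=4 => slot 4
811: h=4, probe 4,0 => slot 0
926: h=4, probe 4,0,1 => slot 1
347: h=0, probe 0,1,2 => slot 2
Table: [811, 926, 347, -, 151]

3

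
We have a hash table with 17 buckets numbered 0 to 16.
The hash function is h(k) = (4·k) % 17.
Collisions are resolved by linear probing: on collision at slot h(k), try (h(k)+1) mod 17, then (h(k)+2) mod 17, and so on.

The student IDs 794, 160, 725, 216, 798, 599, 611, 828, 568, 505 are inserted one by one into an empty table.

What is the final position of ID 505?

Insert 794: h=14, slot 14 empty → index 14.
Insert 160: h=11, slot 11 empty → index 11.
Insert 725: h=10, slot 10 empty → index 10.
Insert 216: h=14, slot 14 occupied → index 15.
Insert 798: h=13, slot 13 empty → index 13.
Insert 599: h=16, slot 16 empty → index 16.
Insert 611: h=13, slots 13,14,15,16 occupied → index 0.
Insert 828: h=14, slots 14,15,16,0 occupied → index 1.
Insert 568: h=11, slot 11 occupied → index 12.
Insert 505: h=14, slots 14,15,16,0,1 occupied → index 2.
Table: [611, 828, 505, ∅, ∅, ∅, ∅, ∅, ∅, ∅, 725, 160, 568, 798, 794, 216, 599]

2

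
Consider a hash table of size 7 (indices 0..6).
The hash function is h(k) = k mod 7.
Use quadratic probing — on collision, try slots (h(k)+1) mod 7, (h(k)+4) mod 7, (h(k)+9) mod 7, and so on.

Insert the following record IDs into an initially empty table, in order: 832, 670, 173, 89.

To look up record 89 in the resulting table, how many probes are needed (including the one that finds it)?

832: h=6 -> slot 6
670: h=5 -> slot 5
173: h=5, probe 5,6,2 -> slot 2
89: h=5, probe 5,6,2,0 -> slot 0
Table: [89, ∅, 173, ∅, ∅, 670, 832]
Lookup 89: h=5, probe 5,6,2,0 → found at 0.

4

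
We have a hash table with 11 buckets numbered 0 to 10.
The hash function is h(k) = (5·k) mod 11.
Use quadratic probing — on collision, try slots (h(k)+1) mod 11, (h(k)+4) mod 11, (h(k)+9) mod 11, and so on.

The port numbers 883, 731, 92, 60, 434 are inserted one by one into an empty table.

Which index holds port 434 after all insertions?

Insert 883: h=4, slot 4 empty => index 4.
Insert 731: h=3, slot 3 empty => index 3.
Insert 92: h=9, slot 9 empty => index 9.
Insert 60: h=3, slots 3,4 occupied => index 7.
Insert 434: h=3, slots 3,4,7 occupied => index 1.
Table: [-, 434, -, 731, 883, -, -, 60, -, 92, -]

1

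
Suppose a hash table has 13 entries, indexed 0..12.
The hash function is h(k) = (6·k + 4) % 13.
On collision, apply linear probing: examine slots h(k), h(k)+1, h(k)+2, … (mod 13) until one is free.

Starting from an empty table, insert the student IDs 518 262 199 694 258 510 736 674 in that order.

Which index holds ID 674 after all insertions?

7

518: h=5 → slot 5
262: h=3 → slot 3
199: h=2 → slot 2
694: h=8 → slot 8
258: h=5, probe 5,6 → slot 6
510: h=9 → slot 9
736: h=0 → slot 0
674: h=5, probe 5,6,7 → slot 7
Table: [736, -, 199, 262, -, 518, 258, 674, 694, 510, -, -, -]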